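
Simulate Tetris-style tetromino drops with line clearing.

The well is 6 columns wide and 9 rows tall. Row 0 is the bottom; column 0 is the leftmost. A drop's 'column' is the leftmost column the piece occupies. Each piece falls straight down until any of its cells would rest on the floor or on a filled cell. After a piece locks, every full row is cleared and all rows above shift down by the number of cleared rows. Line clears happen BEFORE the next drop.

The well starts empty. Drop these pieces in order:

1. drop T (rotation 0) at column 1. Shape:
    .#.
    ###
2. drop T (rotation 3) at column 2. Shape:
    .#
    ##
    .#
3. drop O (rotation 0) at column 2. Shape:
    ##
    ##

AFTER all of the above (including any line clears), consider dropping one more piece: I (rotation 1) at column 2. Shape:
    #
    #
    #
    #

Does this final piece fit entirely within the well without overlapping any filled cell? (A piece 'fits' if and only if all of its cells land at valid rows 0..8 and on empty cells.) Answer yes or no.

Answer: no

Derivation:
Drop 1: T rot0 at col 1 lands with bottom-row=0; cleared 0 line(s) (total 0); column heights now [0 1 2 1 0 0], max=2
Drop 2: T rot3 at col 2 lands with bottom-row=1; cleared 0 line(s) (total 0); column heights now [0 1 3 4 0 0], max=4
Drop 3: O rot0 at col 2 lands with bottom-row=4; cleared 0 line(s) (total 0); column heights now [0 1 6 6 0 0], max=6
Test piece I rot1 at col 2 (width 1): heights before test = [0 1 6 6 0 0]; fits = False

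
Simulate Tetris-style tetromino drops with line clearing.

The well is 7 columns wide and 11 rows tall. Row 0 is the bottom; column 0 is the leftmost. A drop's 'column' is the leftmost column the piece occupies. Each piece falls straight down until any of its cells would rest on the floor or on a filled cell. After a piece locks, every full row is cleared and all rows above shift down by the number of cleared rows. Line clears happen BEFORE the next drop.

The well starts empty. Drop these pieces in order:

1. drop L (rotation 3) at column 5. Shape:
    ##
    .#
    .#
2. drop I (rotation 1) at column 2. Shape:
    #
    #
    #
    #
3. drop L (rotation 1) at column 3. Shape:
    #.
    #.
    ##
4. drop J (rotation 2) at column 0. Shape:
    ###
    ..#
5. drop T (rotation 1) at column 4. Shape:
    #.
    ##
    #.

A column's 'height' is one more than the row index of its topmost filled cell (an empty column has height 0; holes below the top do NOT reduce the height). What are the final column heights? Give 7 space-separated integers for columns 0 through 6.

Answer: 6 6 6 3 5 4 3

Derivation:
Drop 1: L rot3 at col 5 lands with bottom-row=0; cleared 0 line(s) (total 0); column heights now [0 0 0 0 0 3 3], max=3
Drop 2: I rot1 at col 2 lands with bottom-row=0; cleared 0 line(s) (total 0); column heights now [0 0 4 0 0 3 3], max=4
Drop 3: L rot1 at col 3 lands with bottom-row=0; cleared 0 line(s) (total 0); column heights now [0 0 4 3 1 3 3], max=4
Drop 4: J rot2 at col 0 lands with bottom-row=4; cleared 0 line(s) (total 0); column heights now [6 6 6 3 1 3 3], max=6
Drop 5: T rot1 at col 4 lands with bottom-row=2; cleared 0 line(s) (total 0); column heights now [6 6 6 3 5 4 3], max=6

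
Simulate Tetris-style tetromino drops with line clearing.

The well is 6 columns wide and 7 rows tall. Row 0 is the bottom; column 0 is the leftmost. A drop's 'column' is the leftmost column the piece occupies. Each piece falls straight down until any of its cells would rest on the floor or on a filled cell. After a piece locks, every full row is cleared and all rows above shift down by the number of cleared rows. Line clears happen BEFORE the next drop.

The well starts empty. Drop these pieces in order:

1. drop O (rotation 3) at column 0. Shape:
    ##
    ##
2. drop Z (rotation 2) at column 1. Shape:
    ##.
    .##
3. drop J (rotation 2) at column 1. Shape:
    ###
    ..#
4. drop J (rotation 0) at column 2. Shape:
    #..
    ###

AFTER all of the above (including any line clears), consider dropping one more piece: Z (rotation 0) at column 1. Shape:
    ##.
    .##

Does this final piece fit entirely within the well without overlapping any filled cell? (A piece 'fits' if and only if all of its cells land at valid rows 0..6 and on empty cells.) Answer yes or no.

Answer: no

Derivation:
Drop 1: O rot3 at col 0 lands with bottom-row=0; cleared 0 line(s) (total 0); column heights now [2 2 0 0 0 0], max=2
Drop 2: Z rot2 at col 1 lands with bottom-row=1; cleared 0 line(s) (total 0); column heights now [2 3 3 2 0 0], max=3
Drop 3: J rot2 at col 1 lands with bottom-row=2; cleared 0 line(s) (total 0); column heights now [2 4 4 4 0 0], max=4
Drop 4: J rot0 at col 2 lands with bottom-row=4; cleared 0 line(s) (total 0); column heights now [2 4 6 5 5 0], max=6
Test piece Z rot0 at col 1 (width 3): heights before test = [2 4 6 5 5 0]; fits = False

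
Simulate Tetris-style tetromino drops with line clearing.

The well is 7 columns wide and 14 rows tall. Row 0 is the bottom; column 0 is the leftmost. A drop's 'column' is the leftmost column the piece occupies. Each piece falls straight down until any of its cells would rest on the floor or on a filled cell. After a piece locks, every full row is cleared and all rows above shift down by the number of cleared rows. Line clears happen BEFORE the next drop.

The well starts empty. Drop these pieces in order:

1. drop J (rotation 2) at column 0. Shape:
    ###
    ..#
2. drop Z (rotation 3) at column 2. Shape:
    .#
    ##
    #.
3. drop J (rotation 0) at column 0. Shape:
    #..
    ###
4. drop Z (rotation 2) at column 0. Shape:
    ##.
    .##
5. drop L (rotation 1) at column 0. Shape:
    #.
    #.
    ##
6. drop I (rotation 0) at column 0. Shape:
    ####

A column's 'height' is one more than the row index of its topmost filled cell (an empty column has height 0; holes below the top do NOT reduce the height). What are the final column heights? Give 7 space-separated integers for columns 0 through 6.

Drop 1: J rot2 at col 0 lands with bottom-row=0; cleared 0 line(s) (total 0); column heights now [2 2 2 0 0 0 0], max=2
Drop 2: Z rot3 at col 2 lands with bottom-row=2; cleared 0 line(s) (total 0); column heights now [2 2 4 5 0 0 0], max=5
Drop 3: J rot0 at col 0 lands with bottom-row=4; cleared 0 line(s) (total 0); column heights now [6 5 5 5 0 0 0], max=6
Drop 4: Z rot2 at col 0 lands with bottom-row=5; cleared 0 line(s) (total 0); column heights now [7 7 6 5 0 0 0], max=7
Drop 5: L rot1 at col 0 lands with bottom-row=7; cleared 0 line(s) (total 0); column heights now [10 8 6 5 0 0 0], max=10
Drop 6: I rot0 at col 0 lands with bottom-row=10; cleared 0 line(s) (total 0); column heights now [11 11 11 11 0 0 0], max=11

Answer: 11 11 11 11 0 0 0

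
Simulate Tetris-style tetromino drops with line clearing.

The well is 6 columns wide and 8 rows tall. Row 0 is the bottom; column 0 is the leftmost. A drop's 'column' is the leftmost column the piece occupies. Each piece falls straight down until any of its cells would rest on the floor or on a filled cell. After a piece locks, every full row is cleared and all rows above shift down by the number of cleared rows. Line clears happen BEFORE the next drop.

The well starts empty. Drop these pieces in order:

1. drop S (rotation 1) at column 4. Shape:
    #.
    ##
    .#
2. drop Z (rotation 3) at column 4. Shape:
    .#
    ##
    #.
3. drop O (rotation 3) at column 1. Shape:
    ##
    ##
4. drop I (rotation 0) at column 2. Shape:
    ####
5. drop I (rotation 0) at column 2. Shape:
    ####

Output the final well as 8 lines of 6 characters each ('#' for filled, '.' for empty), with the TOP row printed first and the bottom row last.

Answer: ..####
..####
.....#
....##
....#.
....#.
.##.##
.##..#

Derivation:
Drop 1: S rot1 at col 4 lands with bottom-row=0; cleared 0 line(s) (total 0); column heights now [0 0 0 0 3 2], max=3
Drop 2: Z rot3 at col 4 lands with bottom-row=3; cleared 0 line(s) (total 0); column heights now [0 0 0 0 5 6], max=6
Drop 3: O rot3 at col 1 lands with bottom-row=0; cleared 0 line(s) (total 0); column heights now [0 2 2 0 5 6], max=6
Drop 4: I rot0 at col 2 lands with bottom-row=6; cleared 0 line(s) (total 0); column heights now [0 2 7 7 7 7], max=7
Drop 5: I rot0 at col 2 lands with bottom-row=7; cleared 0 line(s) (total 0); column heights now [0 2 8 8 8 8], max=8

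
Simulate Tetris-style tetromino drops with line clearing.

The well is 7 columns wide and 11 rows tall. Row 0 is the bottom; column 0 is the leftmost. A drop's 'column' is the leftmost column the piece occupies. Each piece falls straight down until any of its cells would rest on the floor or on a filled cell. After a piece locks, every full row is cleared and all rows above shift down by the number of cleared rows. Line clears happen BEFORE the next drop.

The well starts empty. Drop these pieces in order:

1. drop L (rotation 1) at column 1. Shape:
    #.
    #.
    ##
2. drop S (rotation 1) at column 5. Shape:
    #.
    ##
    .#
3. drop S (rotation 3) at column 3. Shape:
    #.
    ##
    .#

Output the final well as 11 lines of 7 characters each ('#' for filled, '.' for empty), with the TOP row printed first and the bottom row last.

Answer: .......
.......
.......
.......
.......
.......
.......
.......
.#.#.#.
.#.####
.##.#.#

Derivation:
Drop 1: L rot1 at col 1 lands with bottom-row=0; cleared 0 line(s) (total 0); column heights now [0 3 1 0 0 0 0], max=3
Drop 2: S rot1 at col 5 lands with bottom-row=0; cleared 0 line(s) (total 0); column heights now [0 3 1 0 0 3 2], max=3
Drop 3: S rot3 at col 3 lands with bottom-row=0; cleared 0 line(s) (total 0); column heights now [0 3 1 3 2 3 2], max=3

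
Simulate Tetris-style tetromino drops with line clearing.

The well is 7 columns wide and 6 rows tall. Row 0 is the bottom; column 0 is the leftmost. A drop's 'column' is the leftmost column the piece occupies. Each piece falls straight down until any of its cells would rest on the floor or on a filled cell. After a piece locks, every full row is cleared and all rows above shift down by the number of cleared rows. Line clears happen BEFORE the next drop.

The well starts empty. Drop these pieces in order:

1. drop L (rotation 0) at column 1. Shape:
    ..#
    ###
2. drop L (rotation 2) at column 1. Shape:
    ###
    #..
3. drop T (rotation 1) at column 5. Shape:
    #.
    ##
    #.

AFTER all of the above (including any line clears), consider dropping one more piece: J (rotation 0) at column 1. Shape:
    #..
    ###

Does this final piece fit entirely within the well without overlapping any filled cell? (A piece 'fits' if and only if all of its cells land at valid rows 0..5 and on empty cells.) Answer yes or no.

Drop 1: L rot0 at col 1 lands with bottom-row=0; cleared 0 line(s) (total 0); column heights now [0 1 1 2 0 0 0], max=2
Drop 2: L rot2 at col 1 lands with bottom-row=1; cleared 0 line(s) (total 0); column heights now [0 3 3 3 0 0 0], max=3
Drop 3: T rot1 at col 5 lands with bottom-row=0; cleared 0 line(s) (total 0); column heights now [0 3 3 3 0 3 2], max=3
Test piece J rot0 at col 1 (width 3): heights before test = [0 3 3 3 0 3 2]; fits = True

Answer: yes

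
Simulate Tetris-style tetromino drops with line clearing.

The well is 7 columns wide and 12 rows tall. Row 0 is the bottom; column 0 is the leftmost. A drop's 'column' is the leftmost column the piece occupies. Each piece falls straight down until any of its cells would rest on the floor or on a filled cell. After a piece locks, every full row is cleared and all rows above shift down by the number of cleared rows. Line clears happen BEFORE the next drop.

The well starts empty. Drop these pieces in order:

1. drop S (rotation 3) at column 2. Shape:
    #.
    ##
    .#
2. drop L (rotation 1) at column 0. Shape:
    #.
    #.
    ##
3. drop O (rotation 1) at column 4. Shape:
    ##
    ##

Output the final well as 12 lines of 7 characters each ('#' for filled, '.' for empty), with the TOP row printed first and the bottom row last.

Answer: .......
.......
.......
.......
.......
.......
.......
.......
.......
#.#....
#.####.
##.###.

Derivation:
Drop 1: S rot3 at col 2 lands with bottom-row=0; cleared 0 line(s) (total 0); column heights now [0 0 3 2 0 0 0], max=3
Drop 2: L rot1 at col 0 lands with bottom-row=0; cleared 0 line(s) (total 0); column heights now [3 1 3 2 0 0 0], max=3
Drop 3: O rot1 at col 4 lands with bottom-row=0; cleared 0 line(s) (total 0); column heights now [3 1 3 2 2 2 0], max=3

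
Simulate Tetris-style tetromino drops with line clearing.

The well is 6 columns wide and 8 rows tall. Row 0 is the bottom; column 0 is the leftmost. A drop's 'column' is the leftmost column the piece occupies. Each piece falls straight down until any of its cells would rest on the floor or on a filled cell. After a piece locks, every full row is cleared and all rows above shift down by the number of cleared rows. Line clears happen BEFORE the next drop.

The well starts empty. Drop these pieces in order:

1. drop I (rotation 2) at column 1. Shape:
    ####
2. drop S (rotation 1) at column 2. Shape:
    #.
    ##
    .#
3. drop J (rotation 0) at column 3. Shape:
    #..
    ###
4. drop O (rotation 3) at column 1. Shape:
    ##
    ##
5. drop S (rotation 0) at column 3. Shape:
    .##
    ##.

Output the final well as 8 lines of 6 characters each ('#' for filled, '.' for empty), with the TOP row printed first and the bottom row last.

Drop 1: I rot2 at col 1 lands with bottom-row=0; cleared 0 line(s) (total 0); column heights now [0 1 1 1 1 0], max=1
Drop 2: S rot1 at col 2 lands with bottom-row=1; cleared 0 line(s) (total 0); column heights now [0 1 4 3 1 0], max=4
Drop 3: J rot0 at col 3 lands with bottom-row=3; cleared 0 line(s) (total 0); column heights now [0 1 4 5 4 4], max=5
Drop 4: O rot3 at col 1 lands with bottom-row=4; cleared 0 line(s) (total 0); column heights now [0 6 6 5 4 4], max=6
Drop 5: S rot0 at col 3 lands with bottom-row=5; cleared 0 line(s) (total 0); column heights now [0 6 6 6 7 7], max=7

Answer: ......
....##
.####.
.###..
..####
..##..
...#..
.####.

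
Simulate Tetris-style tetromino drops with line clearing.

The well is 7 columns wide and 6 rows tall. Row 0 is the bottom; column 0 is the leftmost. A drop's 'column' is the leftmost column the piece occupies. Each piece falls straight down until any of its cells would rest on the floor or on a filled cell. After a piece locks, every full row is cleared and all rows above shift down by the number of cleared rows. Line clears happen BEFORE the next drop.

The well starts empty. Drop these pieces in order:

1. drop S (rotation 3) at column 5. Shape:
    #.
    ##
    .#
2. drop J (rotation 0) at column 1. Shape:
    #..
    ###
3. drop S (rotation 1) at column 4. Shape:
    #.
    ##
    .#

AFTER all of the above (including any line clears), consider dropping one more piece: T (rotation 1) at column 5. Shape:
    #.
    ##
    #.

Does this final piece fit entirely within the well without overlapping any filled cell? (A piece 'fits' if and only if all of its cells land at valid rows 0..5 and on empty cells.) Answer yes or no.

Answer: no

Derivation:
Drop 1: S rot3 at col 5 lands with bottom-row=0; cleared 0 line(s) (total 0); column heights now [0 0 0 0 0 3 2], max=3
Drop 2: J rot0 at col 1 lands with bottom-row=0; cleared 0 line(s) (total 0); column heights now [0 2 1 1 0 3 2], max=3
Drop 3: S rot1 at col 4 lands with bottom-row=3; cleared 0 line(s) (total 0); column heights now [0 2 1 1 6 5 2], max=6
Test piece T rot1 at col 5 (width 2): heights before test = [0 2 1 1 6 5 2]; fits = False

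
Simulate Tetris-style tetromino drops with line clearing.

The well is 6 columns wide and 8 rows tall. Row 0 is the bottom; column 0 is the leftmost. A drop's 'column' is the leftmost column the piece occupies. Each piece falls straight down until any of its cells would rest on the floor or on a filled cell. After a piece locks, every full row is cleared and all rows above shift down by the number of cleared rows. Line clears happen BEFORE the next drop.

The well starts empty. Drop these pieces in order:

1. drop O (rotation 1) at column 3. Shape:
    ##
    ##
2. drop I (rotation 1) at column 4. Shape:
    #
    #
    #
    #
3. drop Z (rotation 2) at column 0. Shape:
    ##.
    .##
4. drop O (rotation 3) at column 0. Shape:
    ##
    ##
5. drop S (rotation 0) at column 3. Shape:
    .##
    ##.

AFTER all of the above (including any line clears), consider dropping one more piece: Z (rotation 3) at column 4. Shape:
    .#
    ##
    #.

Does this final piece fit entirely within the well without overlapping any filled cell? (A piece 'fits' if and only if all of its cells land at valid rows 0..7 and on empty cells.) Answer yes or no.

Answer: no

Derivation:
Drop 1: O rot1 at col 3 lands with bottom-row=0; cleared 0 line(s) (total 0); column heights now [0 0 0 2 2 0], max=2
Drop 2: I rot1 at col 4 lands with bottom-row=2; cleared 0 line(s) (total 0); column heights now [0 0 0 2 6 0], max=6
Drop 3: Z rot2 at col 0 lands with bottom-row=0; cleared 0 line(s) (total 0); column heights now [2 2 1 2 6 0], max=6
Drop 4: O rot3 at col 0 lands with bottom-row=2; cleared 0 line(s) (total 0); column heights now [4 4 1 2 6 0], max=6
Drop 5: S rot0 at col 3 lands with bottom-row=6; cleared 0 line(s) (total 0); column heights now [4 4 1 7 8 8], max=8
Test piece Z rot3 at col 4 (width 2): heights before test = [4 4 1 7 8 8]; fits = False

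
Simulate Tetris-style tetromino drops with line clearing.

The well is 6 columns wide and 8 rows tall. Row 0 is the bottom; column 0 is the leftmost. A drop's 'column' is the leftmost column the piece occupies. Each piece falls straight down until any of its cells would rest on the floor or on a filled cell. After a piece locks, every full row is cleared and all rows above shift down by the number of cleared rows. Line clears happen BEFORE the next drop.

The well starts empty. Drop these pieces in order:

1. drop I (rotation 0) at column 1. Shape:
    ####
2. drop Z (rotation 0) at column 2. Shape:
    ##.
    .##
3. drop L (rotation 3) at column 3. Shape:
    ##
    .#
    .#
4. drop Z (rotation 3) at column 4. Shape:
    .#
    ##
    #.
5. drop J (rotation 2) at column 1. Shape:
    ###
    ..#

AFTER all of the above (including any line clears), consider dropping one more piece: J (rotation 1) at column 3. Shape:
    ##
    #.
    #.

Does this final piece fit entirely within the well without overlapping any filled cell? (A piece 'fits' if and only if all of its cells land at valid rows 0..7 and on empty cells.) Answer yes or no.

Answer: no

Derivation:
Drop 1: I rot0 at col 1 lands with bottom-row=0; cleared 0 line(s) (total 0); column heights now [0 1 1 1 1 0], max=1
Drop 2: Z rot0 at col 2 lands with bottom-row=1; cleared 0 line(s) (total 0); column heights now [0 1 3 3 2 0], max=3
Drop 3: L rot3 at col 3 lands with bottom-row=2; cleared 0 line(s) (total 0); column heights now [0 1 3 5 5 0], max=5
Drop 4: Z rot3 at col 4 lands with bottom-row=5; cleared 0 line(s) (total 0); column heights now [0 1 3 5 7 8], max=8
Drop 5: J rot2 at col 1 lands with bottom-row=5; cleared 0 line(s) (total 0); column heights now [0 7 7 7 7 8], max=8
Test piece J rot1 at col 3 (width 2): heights before test = [0 7 7 7 7 8]; fits = False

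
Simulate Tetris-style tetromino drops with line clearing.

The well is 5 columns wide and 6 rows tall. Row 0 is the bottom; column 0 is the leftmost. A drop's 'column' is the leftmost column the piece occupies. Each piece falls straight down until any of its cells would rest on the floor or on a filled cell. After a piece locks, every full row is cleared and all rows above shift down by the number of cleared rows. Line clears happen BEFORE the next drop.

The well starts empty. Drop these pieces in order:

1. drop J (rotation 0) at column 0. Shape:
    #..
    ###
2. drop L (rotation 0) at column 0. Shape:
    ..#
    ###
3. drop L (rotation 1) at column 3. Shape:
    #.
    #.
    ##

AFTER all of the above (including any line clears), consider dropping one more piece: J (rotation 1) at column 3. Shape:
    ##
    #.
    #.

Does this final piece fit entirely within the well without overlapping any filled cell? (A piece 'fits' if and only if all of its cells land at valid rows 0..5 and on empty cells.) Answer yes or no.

Drop 1: J rot0 at col 0 lands with bottom-row=0; cleared 0 line(s) (total 0); column heights now [2 1 1 0 0], max=2
Drop 2: L rot0 at col 0 lands with bottom-row=2; cleared 0 line(s) (total 0); column heights now [3 3 4 0 0], max=4
Drop 3: L rot1 at col 3 lands with bottom-row=0; cleared 1 line(s) (total 1); column heights now [2 2 3 2 0], max=3
Test piece J rot1 at col 3 (width 2): heights before test = [2 2 3 2 0]; fits = True

Answer: yes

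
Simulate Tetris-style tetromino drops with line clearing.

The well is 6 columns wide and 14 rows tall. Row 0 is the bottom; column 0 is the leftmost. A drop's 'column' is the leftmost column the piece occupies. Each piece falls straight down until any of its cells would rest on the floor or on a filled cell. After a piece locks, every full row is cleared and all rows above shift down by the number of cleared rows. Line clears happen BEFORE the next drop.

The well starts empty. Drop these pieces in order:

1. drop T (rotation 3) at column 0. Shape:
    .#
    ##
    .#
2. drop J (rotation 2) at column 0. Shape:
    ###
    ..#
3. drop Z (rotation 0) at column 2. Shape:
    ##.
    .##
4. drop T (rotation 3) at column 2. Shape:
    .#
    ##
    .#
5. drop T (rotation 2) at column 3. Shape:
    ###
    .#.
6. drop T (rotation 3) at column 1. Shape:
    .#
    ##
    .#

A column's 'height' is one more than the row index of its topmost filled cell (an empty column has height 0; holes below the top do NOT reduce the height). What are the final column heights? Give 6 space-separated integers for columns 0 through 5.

Drop 1: T rot3 at col 0 lands with bottom-row=0; cleared 0 line(s) (total 0); column heights now [2 3 0 0 0 0], max=3
Drop 2: J rot2 at col 0 lands with bottom-row=2; cleared 0 line(s) (total 0); column heights now [4 4 4 0 0 0], max=4
Drop 3: Z rot0 at col 2 lands with bottom-row=3; cleared 0 line(s) (total 0); column heights now [4 4 5 5 4 0], max=5
Drop 4: T rot3 at col 2 lands with bottom-row=5; cleared 0 line(s) (total 0); column heights now [4 4 7 8 4 0], max=8
Drop 5: T rot2 at col 3 lands with bottom-row=7; cleared 0 line(s) (total 0); column heights now [4 4 7 9 9 9], max=9
Drop 6: T rot3 at col 1 lands with bottom-row=7; cleared 0 line(s) (total 0); column heights now [4 9 10 9 9 9], max=10

Answer: 4 9 10 9 9 9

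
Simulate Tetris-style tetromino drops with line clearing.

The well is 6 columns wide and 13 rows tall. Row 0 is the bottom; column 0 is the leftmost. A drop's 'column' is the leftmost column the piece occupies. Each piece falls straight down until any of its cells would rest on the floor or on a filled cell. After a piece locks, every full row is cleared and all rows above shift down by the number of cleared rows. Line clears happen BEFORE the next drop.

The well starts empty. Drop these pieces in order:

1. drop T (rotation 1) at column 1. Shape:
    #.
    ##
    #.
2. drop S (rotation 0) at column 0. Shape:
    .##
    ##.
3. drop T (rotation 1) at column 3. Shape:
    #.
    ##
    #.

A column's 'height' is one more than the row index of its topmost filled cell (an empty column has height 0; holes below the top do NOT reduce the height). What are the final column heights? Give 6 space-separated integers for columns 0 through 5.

Answer: 4 5 5 3 2 0

Derivation:
Drop 1: T rot1 at col 1 lands with bottom-row=0; cleared 0 line(s) (total 0); column heights now [0 3 2 0 0 0], max=3
Drop 2: S rot0 at col 0 lands with bottom-row=3; cleared 0 line(s) (total 0); column heights now [4 5 5 0 0 0], max=5
Drop 3: T rot1 at col 3 lands with bottom-row=0; cleared 0 line(s) (total 0); column heights now [4 5 5 3 2 0], max=5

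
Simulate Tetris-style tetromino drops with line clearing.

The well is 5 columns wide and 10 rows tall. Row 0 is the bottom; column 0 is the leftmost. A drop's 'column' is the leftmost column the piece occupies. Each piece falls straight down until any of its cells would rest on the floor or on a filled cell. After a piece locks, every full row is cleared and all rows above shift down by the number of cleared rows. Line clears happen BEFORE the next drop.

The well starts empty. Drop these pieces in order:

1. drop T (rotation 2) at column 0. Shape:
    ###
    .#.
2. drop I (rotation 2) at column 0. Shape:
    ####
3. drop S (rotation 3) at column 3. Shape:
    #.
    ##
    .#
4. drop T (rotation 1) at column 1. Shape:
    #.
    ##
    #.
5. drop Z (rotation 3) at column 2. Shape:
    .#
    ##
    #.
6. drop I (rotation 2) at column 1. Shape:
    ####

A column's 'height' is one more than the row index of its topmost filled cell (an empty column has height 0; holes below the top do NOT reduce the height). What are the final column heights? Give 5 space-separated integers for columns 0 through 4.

Answer: 2 8 8 8 8

Derivation:
Drop 1: T rot2 at col 0 lands with bottom-row=0; cleared 0 line(s) (total 0); column heights now [2 2 2 0 0], max=2
Drop 2: I rot2 at col 0 lands with bottom-row=2; cleared 0 line(s) (total 0); column heights now [3 3 3 3 0], max=3
Drop 3: S rot3 at col 3 lands with bottom-row=2; cleared 1 line(s) (total 1); column heights now [2 2 2 4 3], max=4
Drop 4: T rot1 at col 1 lands with bottom-row=2; cleared 0 line(s) (total 1); column heights now [2 5 4 4 3], max=5
Drop 5: Z rot3 at col 2 lands with bottom-row=4; cleared 0 line(s) (total 1); column heights now [2 5 6 7 3], max=7
Drop 6: I rot2 at col 1 lands with bottom-row=7; cleared 0 line(s) (total 1); column heights now [2 8 8 8 8], max=8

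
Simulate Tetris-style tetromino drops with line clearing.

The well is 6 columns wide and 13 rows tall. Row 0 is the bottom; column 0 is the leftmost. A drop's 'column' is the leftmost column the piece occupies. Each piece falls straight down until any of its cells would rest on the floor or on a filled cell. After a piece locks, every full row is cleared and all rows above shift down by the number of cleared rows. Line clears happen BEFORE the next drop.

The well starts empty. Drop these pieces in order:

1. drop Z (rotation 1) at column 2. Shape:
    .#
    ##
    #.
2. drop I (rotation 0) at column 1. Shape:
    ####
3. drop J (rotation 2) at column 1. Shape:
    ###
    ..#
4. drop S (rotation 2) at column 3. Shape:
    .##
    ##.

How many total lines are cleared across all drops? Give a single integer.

Answer: 0

Derivation:
Drop 1: Z rot1 at col 2 lands with bottom-row=0; cleared 0 line(s) (total 0); column heights now [0 0 2 3 0 0], max=3
Drop 2: I rot0 at col 1 lands with bottom-row=3; cleared 0 line(s) (total 0); column heights now [0 4 4 4 4 0], max=4
Drop 3: J rot2 at col 1 lands with bottom-row=4; cleared 0 line(s) (total 0); column heights now [0 6 6 6 4 0], max=6
Drop 4: S rot2 at col 3 lands with bottom-row=6; cleared 0 line(s) (total 0); column heights now [0 6 6 7 8 8], max=8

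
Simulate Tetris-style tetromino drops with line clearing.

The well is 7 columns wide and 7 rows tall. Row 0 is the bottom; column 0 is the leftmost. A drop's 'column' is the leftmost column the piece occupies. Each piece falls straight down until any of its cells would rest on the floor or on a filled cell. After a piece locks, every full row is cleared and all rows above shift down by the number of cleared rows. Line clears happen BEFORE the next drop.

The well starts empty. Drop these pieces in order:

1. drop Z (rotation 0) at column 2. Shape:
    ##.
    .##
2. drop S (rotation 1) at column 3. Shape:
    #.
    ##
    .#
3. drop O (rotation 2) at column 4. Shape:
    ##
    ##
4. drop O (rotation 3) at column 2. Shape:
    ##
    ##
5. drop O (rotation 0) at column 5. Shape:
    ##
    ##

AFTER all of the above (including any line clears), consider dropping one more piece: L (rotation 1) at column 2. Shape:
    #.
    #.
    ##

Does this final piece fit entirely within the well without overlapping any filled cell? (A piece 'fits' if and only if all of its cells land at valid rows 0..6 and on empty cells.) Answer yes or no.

Answer: no

Derivation:
Drop 1: Z rot0 at col 2 lands with bottom-row=0; cleared 0 line(s) (total 0); column heights now [0 0 2 2 1 0 0], max=2
Drop 2: S rot1 at col 3 lands with bottom-row=1; cleared 0 line(s) (total 0); column heights now [0 0 2 4 3 0 0], max=4
Drop 3: O rot2 at col 4 lands with bottom-row=3; cleared 0 line(s) (total 0); column heights now [0 0 2 4 5 5 0], max=5
Drop 4: O rot3 at col 2 lands with bottom-row=4; cleared 0 line(s) (total 0); column heights now [0 0 6 6 5 5 0], max=6
Drop 5: O rot0 at col 5 lands with bottom-row=5; cleared 0 line(s) (total 0); column heights now [0 0 6 6 5 7 7], max=7
Test piece L rot1 at col 2 (width 2): heights before test = [0 0 6 6 5 7 7]; fits = False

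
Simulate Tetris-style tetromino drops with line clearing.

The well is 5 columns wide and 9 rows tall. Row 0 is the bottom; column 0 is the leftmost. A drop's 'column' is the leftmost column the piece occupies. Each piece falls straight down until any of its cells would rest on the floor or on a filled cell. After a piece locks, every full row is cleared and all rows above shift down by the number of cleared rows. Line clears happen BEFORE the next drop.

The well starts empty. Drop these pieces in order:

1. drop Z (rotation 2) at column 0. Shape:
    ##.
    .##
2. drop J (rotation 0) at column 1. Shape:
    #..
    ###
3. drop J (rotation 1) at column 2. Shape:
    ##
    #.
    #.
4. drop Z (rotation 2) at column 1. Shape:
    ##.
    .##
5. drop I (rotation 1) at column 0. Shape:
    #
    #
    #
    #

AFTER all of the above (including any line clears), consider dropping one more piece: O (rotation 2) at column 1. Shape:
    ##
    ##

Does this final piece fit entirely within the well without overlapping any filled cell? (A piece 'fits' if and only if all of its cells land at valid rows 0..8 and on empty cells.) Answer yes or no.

Drop 1: Z rot2 at col 0 lands with bottom-row=0; cleared 0 line(s) (total 0); column heights now [2 2 1 0 0], max=2
Drop 2: J rot0 at col 1 lands with bottom-row=2; cleared 0 line(s) (total 0); column heights now [2 4 3 3 0], max=4
Drop 3: J rot1 at col 2 lands with bottom-row=3; cleared 0 line(s) (total 0); column heights now [2 4 6 6 0], max=6
Drop 4: Z rot2 at col 1 lands with bottom-row=6; cleared 0 line(s) (total 0); column heights now [2 8 8 7 0], max=8
Drop 5: I rot1 at col 0 lands with bottom-row=2; cleared 0 line(s) (total 0); column heights now [6 8 8 7 0], max=8
Test piece O rot2 at col 1 (width 2): heights before test = [6 8 8 7 0]; fits = False

Answer: no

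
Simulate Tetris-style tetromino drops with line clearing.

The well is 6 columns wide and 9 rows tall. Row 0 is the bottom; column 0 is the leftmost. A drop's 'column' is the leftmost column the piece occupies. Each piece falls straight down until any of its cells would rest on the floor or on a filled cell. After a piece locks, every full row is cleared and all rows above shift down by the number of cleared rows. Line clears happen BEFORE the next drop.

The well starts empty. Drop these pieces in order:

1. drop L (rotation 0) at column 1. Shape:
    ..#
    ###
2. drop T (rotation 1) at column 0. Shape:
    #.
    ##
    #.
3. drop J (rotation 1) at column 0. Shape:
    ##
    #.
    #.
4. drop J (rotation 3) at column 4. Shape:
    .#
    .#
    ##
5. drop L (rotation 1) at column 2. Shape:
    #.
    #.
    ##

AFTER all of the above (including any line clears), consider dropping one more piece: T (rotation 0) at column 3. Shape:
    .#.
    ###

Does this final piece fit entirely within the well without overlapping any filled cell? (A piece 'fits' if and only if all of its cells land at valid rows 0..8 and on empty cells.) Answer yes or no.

Answer: yes

Derivation:
Drop 1: L rot0 at col 1 lands with bottom-row=0; cleared 0 line(s) (total 0); column heights now [0 1 1 2 0 0], max=2
Drop 2: T rot1 at col 0 lands with bottom-row=0; cleared 0 line(s) (total 0); column heights now [3 2 1 2 0 0], max=3
Drop 3: J rot1 at col 0 lands with bottom-row=3; cleared 0 line(s) (total 0); column heights now [6 6 1 2 0 0], max=6
Drop 4: J rot3 at col 4 lands with bottom-row=0; cleared 1 line(s) (total 1); column heights now [5 5 0 1 0 2], max=5
Drop 5: L rot1 at col 2 lands with bottom-row=1; cleared 0 line(s) (total 1); column heights now [5 5 4 2 0 2], max=5
Test piece T rot0 at col 3 (width 3): heights before test = [5 5 4 2 0 2]; fits = True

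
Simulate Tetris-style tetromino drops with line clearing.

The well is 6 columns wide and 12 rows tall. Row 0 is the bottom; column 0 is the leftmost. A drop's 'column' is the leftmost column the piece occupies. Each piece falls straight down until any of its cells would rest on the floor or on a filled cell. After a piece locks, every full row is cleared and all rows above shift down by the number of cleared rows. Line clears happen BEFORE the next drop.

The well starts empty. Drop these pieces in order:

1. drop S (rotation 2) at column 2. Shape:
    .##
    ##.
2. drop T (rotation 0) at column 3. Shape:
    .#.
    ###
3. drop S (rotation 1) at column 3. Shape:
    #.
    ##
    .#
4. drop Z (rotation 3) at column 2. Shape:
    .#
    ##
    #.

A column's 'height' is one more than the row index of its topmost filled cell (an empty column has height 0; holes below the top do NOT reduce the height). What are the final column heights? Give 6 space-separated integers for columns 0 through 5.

Drop 1: S rot2 at col 2 lands with bottom-row=0; cleared 0 line(s) (total 0); column heights now [0 0 1 2 2 0], max=2
Drop 2: T rot0 at col 3 lands with bottom-row=2; cleared 0 line(s) (total 0); column heights now [0 0 1 3 4 3], max=4
Drop 3: S rot1 at col 3 lands with bottom-row=4; cleared 0 line(s) (total 0); column heights now [0 0 1 7 6 3], max=7
Drop 4: Z rot3 at col 2 lands with bottom-row=6; cleared 0 line(s) (total 0); column heights now [0 0 8 9 6 3], max=9

Answer: 0 0 8 9 6 3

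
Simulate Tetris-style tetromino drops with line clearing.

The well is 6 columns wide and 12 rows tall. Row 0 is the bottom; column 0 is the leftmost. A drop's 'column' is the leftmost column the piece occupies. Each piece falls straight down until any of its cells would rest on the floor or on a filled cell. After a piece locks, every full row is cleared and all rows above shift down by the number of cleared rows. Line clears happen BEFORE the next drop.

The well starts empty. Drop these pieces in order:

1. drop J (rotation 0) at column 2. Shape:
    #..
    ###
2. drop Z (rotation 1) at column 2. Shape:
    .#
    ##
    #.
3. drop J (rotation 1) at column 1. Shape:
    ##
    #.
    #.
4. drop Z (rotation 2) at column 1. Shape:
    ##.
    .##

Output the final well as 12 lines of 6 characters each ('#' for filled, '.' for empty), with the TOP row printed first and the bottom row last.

Answer: ......
......
......
......
......
.##...
..##..
.###..
.###..
.##...
..#...
..###.

Derivation:
Drop 1: J rot0 at col 2 lands with bottom-row=0; cleared 0 line(s) (total 0); column heights now [0 0 2 1 1 0], max=2
Drop 2: Z rot1 at col 2 lands with bottom-row=2; cleared 0 line(s) (total 0); column heights now [0 0 4 5 1 0], max=5
Drop 3: J rot1 at col 1 lands with bottom-row=2; cleared 0 line(s) (total 0); column heights now [0 5 5 5 1 0], max=5
Drop 4: Z rot2 at col 1 lands with bottom-row=5; cleared 0 line(s) (total 0); column heights now [0 7 7 6 1 0], max=7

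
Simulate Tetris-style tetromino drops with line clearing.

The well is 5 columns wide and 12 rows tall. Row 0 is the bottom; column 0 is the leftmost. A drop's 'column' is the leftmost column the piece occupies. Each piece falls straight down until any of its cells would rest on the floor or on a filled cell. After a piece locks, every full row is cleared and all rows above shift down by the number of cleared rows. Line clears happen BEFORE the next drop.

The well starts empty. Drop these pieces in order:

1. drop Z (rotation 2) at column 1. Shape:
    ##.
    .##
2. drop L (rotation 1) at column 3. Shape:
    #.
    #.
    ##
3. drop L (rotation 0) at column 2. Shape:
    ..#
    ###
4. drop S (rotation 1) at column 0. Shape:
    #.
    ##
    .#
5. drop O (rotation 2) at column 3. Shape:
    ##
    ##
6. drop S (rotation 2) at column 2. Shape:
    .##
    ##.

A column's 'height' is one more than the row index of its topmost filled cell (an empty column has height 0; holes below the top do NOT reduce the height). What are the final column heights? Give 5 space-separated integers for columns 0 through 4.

Drop 1: Z rot2 at col 1 lands with bottom-row=0; cleared 0 line(s) (total 0); column heights now [0 2 2 1 0], max=2
Drop 2: L rot1 at col 3 lands with bottom-row=1; cleared 0 line(s) (total 0); column heights now [0 2 2 4 2], max=4
Drop 3: L rot0 at col 2 lands with bottom-row=4; cleared 0 line(s) (total 0); column heights now [0 2 5 5 6], max=6
Drop 4: S rot1 at col 0 lands with bottom-row=2; cleared 0 line(s) (total 0); column heights now [5 4 5 5 6], max=6
Drop 5: O rot2 at col 3 lands with bottom-row=6; cleared 0 line(s) (total 0); column heights now [5 4 5 8 8], max=8
Drop 6: S rot2 at col 2 lands with bottom-row=8; cleared 0 line(s) (total 0); column heights now [5 4 9 10 10], max=10

Answer: 5 4 9 10 10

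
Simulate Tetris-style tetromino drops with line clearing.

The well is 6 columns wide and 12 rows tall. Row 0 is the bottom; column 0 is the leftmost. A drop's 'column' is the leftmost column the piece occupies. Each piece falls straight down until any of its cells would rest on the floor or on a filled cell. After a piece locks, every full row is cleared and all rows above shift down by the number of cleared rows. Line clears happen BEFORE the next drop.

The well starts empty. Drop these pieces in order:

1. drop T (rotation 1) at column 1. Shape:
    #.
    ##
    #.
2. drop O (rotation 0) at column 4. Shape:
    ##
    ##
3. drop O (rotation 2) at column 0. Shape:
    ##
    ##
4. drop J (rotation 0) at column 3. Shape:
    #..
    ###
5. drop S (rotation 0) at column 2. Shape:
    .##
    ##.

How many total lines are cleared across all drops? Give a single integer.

Drop 1: T rot1 at col 1 lands with bottom-row=0; cleared 0 line(s) (total 0); column heights now [0 3 2 0 0 0], max=3
Drop 2: O rot0 at col 4 lands with bottom-row=0; cleared 0 line(s) (total 0); column heights now [0 3 2 0 2 2], max=3
Drop 3: O rot2 at col 0 lands with bottom-row=3; cleared 0 line(s) (total 0); column heights now [5 5 2 0 2 2], max=5
Drop 4: J rot0 at col 3 lands with bottom-row=2; cleared 0 line(s) (total 0); column heights now [5 5 2 4 3 3], max=5
Drop 5: S rot0 at col 2 lands with bottom-row=4; cleared 0 line(s) (total 0); column heights now [5 5 5 6 6 3], max=6

Answer: 0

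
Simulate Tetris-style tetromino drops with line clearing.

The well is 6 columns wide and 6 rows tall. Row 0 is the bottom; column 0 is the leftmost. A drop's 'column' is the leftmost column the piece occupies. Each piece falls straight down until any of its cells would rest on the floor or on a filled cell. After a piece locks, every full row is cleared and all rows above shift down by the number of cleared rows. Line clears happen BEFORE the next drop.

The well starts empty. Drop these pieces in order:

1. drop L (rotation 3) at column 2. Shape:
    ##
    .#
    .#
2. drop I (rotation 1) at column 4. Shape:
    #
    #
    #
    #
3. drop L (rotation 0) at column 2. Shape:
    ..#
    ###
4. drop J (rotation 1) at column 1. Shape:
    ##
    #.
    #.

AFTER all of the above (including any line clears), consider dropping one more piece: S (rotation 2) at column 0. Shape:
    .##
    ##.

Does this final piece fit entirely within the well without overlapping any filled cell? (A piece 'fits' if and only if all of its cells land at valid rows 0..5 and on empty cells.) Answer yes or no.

Answer: no

Derivation:
Drop 1: L rot3 at col 2 lands with bottom-row=0; cleared 0 line(s) (total 0); column heights now [0 0 3 3 0 0], max=3
Drop 2: I rot1 at col 4 lands with bottom-row=0; cleared 0 line(s) (total 0); column heights now [0 0 3 3 4 0], max=4
Drop 3: L rot0 at col 2 lands with bottom-row=4; cleared 0 line(s) (total 0); column heights now [0 0 5 5 6 0], max=6
Drop 4: J rot1 at col 1 lands with bottom-row=3; cleared 0 line(s) (total 0); column heights now [0 6 6 5 6 0], max=6
Test piece S rot2 at col 0 (width 3): heights before test = [0 6 6 5 6 0]; fits = False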